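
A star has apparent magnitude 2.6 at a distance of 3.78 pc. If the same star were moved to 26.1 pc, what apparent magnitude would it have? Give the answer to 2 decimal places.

m ≈ 6.80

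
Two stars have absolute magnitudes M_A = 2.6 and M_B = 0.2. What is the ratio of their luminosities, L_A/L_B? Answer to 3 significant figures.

L_A/L_B ≈ 0.110

ΔM = M_A − M_B = 2.4
L_A/L_B = 10^(−0.4 ΔM) = 10^-0.960 = 0.1096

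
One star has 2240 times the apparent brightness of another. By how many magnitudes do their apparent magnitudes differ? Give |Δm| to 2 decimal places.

|Δm| ≈ 8.38

Pogson: Δm = −2.5 log₁₀(ratio) = −2.5 log₁₀(2240) = −2.5 × 3.3502 = -8.376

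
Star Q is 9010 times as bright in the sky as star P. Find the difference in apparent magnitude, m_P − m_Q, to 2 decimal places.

m_P − m_Q ≈ 9.89

Pogson: Δm = −2.5 log₁₀(ratio) = −2.5 log₁₀(9010) = −2.5 × 3.9547 = -9.887
Star Q is brighter so has the smaller magnitude: m_P − m_Q is positive.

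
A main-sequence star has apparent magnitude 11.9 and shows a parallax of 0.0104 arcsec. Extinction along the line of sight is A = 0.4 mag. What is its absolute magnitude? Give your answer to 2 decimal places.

M ≈ 6.59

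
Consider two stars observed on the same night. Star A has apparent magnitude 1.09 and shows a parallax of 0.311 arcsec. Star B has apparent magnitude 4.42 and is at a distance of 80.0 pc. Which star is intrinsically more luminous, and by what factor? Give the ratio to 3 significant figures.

Star B is more luminous, by a factor of 28.8.

Star A: d = 1/p = 1/0.311″ = 3.215 pc
Star A: M = m − 5 log₁₀ d + 5 = 1.09 − 5·0.5072 + 5 = 3.554
Star B: M = m − 5 log₁₀ d + 5 = 4.42 − 5·1.9031 + 5 = -0.095
ΔM = M_A − M_B = 3.554 − (-0.095) = 3.649; smaller M is more luminous → Star B.
L ratio = 10^(0.4 |ΔM|) = 10^1.460 = 28.82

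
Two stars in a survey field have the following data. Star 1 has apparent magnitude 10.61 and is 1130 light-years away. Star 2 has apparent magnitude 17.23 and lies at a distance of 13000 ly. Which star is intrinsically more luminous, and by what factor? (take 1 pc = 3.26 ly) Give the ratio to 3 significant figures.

Star 1: d = 1130 ly / 3.26 = 346.6 pc
Star 1: M = m − 5 log₁₀ d + 5 = 10.61 − 5·2.5399 + 5 = 2.911
Star 2: d = 13000 ly / 3.26 = 3988 pc
Star 2: M = m − 5 log₁₀ d + 5 = 17.23 − 5·3.6007 + 5 = 4.226
ΔM = M_1 − M_2 = 2.911 − (4.226) = -1.316; smaller M is more luminous → Star 1.
L ratio = 10^(0.4 |ΔM|) = 10^0.526 = 3.359

Star 1 is more luminous, by a factor of 3.36.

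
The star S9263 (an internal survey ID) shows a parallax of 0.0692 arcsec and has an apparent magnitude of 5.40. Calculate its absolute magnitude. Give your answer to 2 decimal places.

d = 1/p = 1/0.0692″ = 14.45 pc
5 log₁₀(d/10 pc) = 5 log₁₀(14.45) − 5 = 0.799
M = m − 5 log₁₀(d/10) = 5.40 − 0.799 = 4.601

M ≈ 4.60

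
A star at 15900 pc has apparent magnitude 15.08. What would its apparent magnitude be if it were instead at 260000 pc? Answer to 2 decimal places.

m ≈ 21.15

Flux ∝ 1/d², so Δm = 5 log₁₀(d₂/d₁) = 5 log₁₀(260000/15900) = 6.068
m₂ = m₁ + Δm = 15.08 + (6.068) = 21.148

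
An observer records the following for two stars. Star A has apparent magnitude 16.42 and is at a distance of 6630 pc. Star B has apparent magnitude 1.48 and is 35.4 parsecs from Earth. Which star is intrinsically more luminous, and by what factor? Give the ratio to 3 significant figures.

Star A: M = m − 5 log₁₀ d + 5 = 16.42 − 5·3.8215 + 5 = 2.312
Star B: M = m − 5 log₁₀ d + 5 = 1.48 − 5·1.5490 + 5 = -1.265
ΔM = M_A − M_B = 2.312 − (-1.265) = 3.577; smaller M is more luminous → Star B.
L ratio = 10^(0.4 |ΔM|) = 10^1.431 = 26.98

Star B is more luminous, by a factor of 27.0.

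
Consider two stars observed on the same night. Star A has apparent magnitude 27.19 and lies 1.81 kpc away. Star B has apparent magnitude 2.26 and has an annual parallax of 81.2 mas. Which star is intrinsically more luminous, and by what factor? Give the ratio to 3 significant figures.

Star B is more luminous, by a factor of 434000.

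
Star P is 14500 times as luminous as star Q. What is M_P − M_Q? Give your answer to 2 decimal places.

M_P − M_Q ≈ -10.40

Pogson: ΔM = −2.5 log₁₀(ratio) = −2.5 log₁₀(14500) = −2.5 × 4.1614 = -10.403
Star P is brighter, so it has the smaller magnitude: the difference is negative.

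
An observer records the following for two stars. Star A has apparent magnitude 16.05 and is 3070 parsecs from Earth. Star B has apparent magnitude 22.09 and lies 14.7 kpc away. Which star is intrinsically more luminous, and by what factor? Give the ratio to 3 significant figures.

Star A: M = m − 5 log₁₀ d + 5 = 16.05 − 5·3.4871 + 5 = 3.614
Star B: d = 14.7 kpc = 14700 pc
Star B: M = m − 5 log₁₀ d + 5 = 22.09 − 5·4.1673 + 5 = 6.253
ΔM = M_A − M_B = 3.614 − (6.253) = -2.639; smaller M is more luminous → Star A.
L ratio = 10^(0.4 |ΔM|) = 10^1.056 = 11.37

Star A is more luminous, by a factor of 11.4.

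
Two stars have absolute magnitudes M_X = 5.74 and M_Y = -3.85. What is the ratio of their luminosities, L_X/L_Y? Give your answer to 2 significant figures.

L_X/L_Y ≈ 1.5×10^-4

ΔM = M_X − M_Y = 9.59
L_X/L_Y = 10^(−0.4 ΔM) = 10^-3.836 = 1.459×10^-4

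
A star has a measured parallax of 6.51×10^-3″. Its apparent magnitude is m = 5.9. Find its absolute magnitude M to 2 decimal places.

d = 1/p = 1/6.51×10^-3″ = 153.6 pc
5 log₁₀(d/10 pc) = 5 log₁₀(153.6) − 5 = 5.932
M = m − 5 log₁₀(d/10) = 5.9 − 5.932 = -0.032

M ≈ -0.03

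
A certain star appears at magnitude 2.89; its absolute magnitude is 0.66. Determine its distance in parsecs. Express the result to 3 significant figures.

d ≈ 27.9 pc

Distance modulus: m − M = 2.89 − (0.66) = 2.230
m − M = 5 log₁₀ d − 5
log₁₀ d = (m − M)/5 + 1 = 1.4460
d = 10^1.4460 = 27.93 pc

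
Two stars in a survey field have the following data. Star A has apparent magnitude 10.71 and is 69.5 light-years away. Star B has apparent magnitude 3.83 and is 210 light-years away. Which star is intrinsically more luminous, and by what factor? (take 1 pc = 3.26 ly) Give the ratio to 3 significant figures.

Star B is more luminous, by a factor of 5160.

Star A: d = 69.5 ly / 3.26 = 21.32 pc
Star A: M = m − 5 log₁₀ d + 5 = 10.71 − 5·1.3288 + 5 = 9.066
Star B: d = 210 ly / 3.26 = 64.42 pc
Star B: M = m − 5 log₁₀ d + 5 = 3.83 − 5·1.8090 + 5 = -0.215
ΔM = M_A − M_B = 9.066 − (-0.215) = 9.281; smaller M is more luminous → Star B.
L ratio = 10^(0.4 |ΔM|) = 10^3.712 = 5158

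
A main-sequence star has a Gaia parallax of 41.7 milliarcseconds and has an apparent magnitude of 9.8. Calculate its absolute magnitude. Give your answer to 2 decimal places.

M ≈ 7.90

p = 41.7 mas = 0.0417″ → d = 1/p = 23.98 pc
5 log₁₀(d/10 pc) = 5 log₁₀(23.98) − 5 = 1.899
M = m − 5 log₁₀(d/10) = 9.8 − 1.899 = 7.901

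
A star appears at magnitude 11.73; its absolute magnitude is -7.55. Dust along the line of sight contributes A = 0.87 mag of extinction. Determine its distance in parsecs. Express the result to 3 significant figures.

m − M = 5 log₁₀(d/10 pc) + A  ⇒  11.73 − (-7.55) − 0.87 = 5 log₁₀(d/10)
18.410 = 5 log₁₀(d/10)
log₁₀ d = (m − M − A)/5 + 1 = 4.6820
d = 10^4.6820 = 48080 pc

d ≈ 48100 pc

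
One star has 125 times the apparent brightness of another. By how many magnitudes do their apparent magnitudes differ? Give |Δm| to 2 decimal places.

|Δm| ≈ 5.24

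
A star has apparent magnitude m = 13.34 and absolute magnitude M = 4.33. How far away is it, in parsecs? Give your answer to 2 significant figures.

Distance modulus: m − M = 13.34 − (4.33) = 9.010
m − M = 5 log₁₀ d − 5
log₁₀ d = (m − M)/5 + 1 = 2.8020
d = 10^2.8020 = 633.9 pc

d ≈ 630 pc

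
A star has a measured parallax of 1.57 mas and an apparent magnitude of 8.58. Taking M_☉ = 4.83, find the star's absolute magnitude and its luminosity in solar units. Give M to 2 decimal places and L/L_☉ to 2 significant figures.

M ≈ -0.44; L/L_☉ ≈ 130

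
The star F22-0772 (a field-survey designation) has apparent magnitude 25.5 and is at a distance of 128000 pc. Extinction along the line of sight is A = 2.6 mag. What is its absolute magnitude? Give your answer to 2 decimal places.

M ≈ 2.36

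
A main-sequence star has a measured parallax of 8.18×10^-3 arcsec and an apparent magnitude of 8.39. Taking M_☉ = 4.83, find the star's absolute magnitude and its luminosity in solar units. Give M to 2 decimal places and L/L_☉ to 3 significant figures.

M ≈ 2.95; L/L_☉ ≈ 5.63

d = 1/p = 1/8.18×10^-3″ = 122.2 pc
M = m − 5 log₁₀ d + 5 = 8.39 − 5·2.0872 + 5 = 2.954
M − M_☉ = 2.954 − 4.83 = -1.876
L/L_☉ = 10^(−0.4 × -1.876) = 5.630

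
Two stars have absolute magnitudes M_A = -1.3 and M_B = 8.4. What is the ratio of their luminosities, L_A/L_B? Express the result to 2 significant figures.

L_A/L_B ≈ 7600

ΔM = M_A − M_B = -9.7
L_A/L_B = 10^(−0.4 ΔM) = 10^3.880 = 7586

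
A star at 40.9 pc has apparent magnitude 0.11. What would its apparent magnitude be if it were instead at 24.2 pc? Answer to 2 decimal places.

Flux ∝ 1/d², so Δm = 5 log₁₀(d₂/d₁) = 5 log₁₀(24.2/40.9) = -1.140
m₂ = m₁ + Δm = 0.11 + (-1.140) = -1.030

m ≈ -1.03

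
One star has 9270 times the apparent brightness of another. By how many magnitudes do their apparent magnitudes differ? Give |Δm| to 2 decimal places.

|Δm| ≈ 9.92

Pogson: Δm = −2.5 log₁₀(ratio) = −2.5 log₁₀(9270) = −2.5 × 3.9671 = -9.918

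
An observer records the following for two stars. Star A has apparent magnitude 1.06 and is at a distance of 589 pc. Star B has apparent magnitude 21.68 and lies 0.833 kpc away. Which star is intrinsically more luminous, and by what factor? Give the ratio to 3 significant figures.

Star A is more luminous, by a factor of 8.85×10^7.

Star A: M = m − 5 log₁₀ d + 5 = 1.06 − 5·2.7701 + 5 = -7.791
Star B: d = 0.833 kpc = 833.0 pc
Star B: M = m − 5 log₁₀ d + 5 = 21.68 − 5·2.9206 + 5 = 12.077
ΔM = M_A − M_B = -7.791 − (12.077) = -19.867; smaller M is more luminous → Star A.
L ratio = 10^(0.4 |ΔM|) = 10^7.947 = 8.850×10^7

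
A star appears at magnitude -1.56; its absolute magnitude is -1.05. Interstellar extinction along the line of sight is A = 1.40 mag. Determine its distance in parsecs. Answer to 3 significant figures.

m − M = 5 log₁₀(d/10 pc) + A  ⇒  -1.56 − (-1.05) − 1.40 = 5 log₁₀(d/10)
-1.910 = 5 log₁₀(d/10)
log₁₀ d = (m − M − A)/5 + 1 = 0.6180
d = 10^0.6180 = 4.150 pc

d ≈ 4.15 pc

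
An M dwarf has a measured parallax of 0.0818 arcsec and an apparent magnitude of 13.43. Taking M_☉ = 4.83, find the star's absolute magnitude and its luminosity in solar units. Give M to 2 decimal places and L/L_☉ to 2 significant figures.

M ≈ 12.99; L/L_☉ ≈ 5.4×10^-4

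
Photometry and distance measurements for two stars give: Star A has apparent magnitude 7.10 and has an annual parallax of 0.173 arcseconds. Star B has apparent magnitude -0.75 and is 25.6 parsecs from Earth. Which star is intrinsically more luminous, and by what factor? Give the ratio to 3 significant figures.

Star A: d = 1/p = 1/0.173″ = 5.780 pc
Star A: M = m − 5 log₁₀ d + 5 = 7.10 − 5·0.7620 + 5 = 8.290
Star B: M = m − 5 log₁₀ d + 5 = -0.75 − 5·1.4082 + 5 = -2.791
ΔM = M_A − M_B = 8.290 − (-2.791) = 11.081; smaller M is more luminous → Star B.
L ratio = 10^(0.4 |ΔM|) = 10^4.433 = 27080

Star B is more luminous, by a factor of 27100.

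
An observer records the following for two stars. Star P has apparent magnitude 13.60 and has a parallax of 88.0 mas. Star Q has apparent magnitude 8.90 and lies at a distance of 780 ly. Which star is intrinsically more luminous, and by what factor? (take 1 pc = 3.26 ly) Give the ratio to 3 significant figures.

Star Q is more luminous, by a factor of 33600.

Star P: p = 88.0 mas = 0.0880″ → d = 1/p = 11.36 pc
Star P: M = m − 5 log₁₀ d + 5 = 13.60 − 5·1.0555 + 5 = 13.322
Star Q: d = 780 ly / 3.26 = 239.3 pc
Star Q: M = m − 5 log₁₀ d + 5 = 8.90 − 5·2.3789 + 5 = 2.006
ΔM = M_P − M_Q = 13.322 − (2.006) = 11.317; smaller M is more luminous → Star Q.
L ratio = 10^(0.4 |ΔM|) = 10^4.527 = 33630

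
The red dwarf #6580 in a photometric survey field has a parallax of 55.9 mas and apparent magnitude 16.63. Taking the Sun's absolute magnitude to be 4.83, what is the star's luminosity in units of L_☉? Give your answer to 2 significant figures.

L/L_☉ ≈ 6.1×10^-5

d = 1/p = 1000/55.9 mas = 17.89 pc
M = m − 5 log₁₀ d + 5 = 16.63 − 5·1.2526 + 5 = 15.367
M − M_☉ = 15.367 − 4.83 = 10.537
L/L_☉ = 10^(−0.4 × 10.537) = 6.098×10^-5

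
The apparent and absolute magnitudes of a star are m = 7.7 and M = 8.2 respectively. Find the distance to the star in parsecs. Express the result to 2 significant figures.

μ = m − M = -0.500
m − M = 5 log₁₀ d − 5
log₁₀ d = (m − M)/5 + 1 = 0.9000
d = 10^0.9000 = 7.943 pc

d ≈ 7.9 pc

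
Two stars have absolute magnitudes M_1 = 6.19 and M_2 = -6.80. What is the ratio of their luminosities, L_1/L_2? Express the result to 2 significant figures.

L_1/L_2 ≈ 6.4×10^-6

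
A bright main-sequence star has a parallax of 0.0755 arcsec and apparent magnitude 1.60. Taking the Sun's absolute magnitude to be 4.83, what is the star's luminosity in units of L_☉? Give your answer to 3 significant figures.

L/L_☉ ≈ 34.4

d = 1/p = 1/0.0755″ = 13.25 pc
M = m − 5 log₁₀ d + 5 = 1.60 − 5·1.1221 + 5 = 0.990
M − M_☉ = 0.990 − 4.83 = -3.840
L/L_☉ = 10^(−0.4 × -3.840) = 34.36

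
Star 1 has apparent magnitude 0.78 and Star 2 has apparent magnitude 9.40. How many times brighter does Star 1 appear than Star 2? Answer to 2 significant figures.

2800

Δm = 0.78 − (9.40) = -8.62
Flux ratio = 10^(−0.4 Δm) = 10^(−0.4 × -8.62) = 10^3.448 = 2805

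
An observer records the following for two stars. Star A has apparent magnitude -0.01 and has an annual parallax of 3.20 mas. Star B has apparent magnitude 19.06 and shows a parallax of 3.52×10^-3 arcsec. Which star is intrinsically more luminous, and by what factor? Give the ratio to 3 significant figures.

Star A: p = 3.20 mas = 3.20×10^-3″ → d = 1/p = 312.5 pc
Star A: M = m − 5 log₁₀ d + 5 = -0.01 − 5·2.4949 + 5 = -7.484
Star B: d = 1/p = 1/3.52×10^-3″ = 284.1 pc
Star B: M = m − 5 log₁₀ d + 5 = 19.06 − 5·2.4535 + 5 = 11.793
ΔM = M_A − M_B = -7.484 − (11.793) = -19.277; smaller M is more luminous → Star A.
L ratio = 10^(0.4 |ΔM|) = 10^7.711 = 5.138×10^7

Star A is more luminous, by a factor of 5.14×10^7.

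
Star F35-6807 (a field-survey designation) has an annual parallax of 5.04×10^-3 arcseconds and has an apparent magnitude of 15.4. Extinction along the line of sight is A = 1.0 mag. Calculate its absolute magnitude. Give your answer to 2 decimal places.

M ≈ 7.91

d = 1/p = 1/5.04×10^-3″ = 198.4 pc
5 log₁₀(d/10 pc) = 5 log₁₀(198.4) − 5 = 6.488
M = m − 5 log₁₀(d/10) − A = 15.4 − 6.488 − 1.0 = 7.912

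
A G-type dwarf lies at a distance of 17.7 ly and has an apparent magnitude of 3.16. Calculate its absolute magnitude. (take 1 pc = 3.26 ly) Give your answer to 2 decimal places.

M ≈ 4.49

d = 17.7 ly / 3.26 = 5.429 pc
5 log₁₀(d/10 pc) = 5 log₁₀(5.429) − 5 = -1.326
M = m − 5 log₁₀(d/10) = 3.16 + 1.326 = 4.486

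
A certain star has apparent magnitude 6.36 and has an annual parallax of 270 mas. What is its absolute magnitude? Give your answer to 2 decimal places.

M ≈ 8.52

p = 270 mas = 0.270″ → d = 1/p = 3.704 pc
5 log₁₀(d/10 pc) = 5 log₁₀(3.704) − 5 = -2.157
M = m − 5 log₁₀(d/10) = 6.36 + 2.157 = 8.517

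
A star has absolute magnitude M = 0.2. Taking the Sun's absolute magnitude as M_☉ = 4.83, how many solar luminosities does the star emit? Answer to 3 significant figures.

L/L_☉ ≈ 71.1

M − M_☉ = 0.2 − 4.83 = -4.630
L/L_☉ = 10^(−0.4 (M − M_☉)) = 10^1.852 = 71.12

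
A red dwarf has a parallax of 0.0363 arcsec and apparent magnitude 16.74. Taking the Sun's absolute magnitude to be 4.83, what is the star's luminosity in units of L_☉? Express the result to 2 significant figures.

L/L_☉ ≈ 1.3×10^-4

d = 1/p = 1/0.0363″ = 27.55 pc
M = m − 5 log₁₀ d + 5 = 16.74 − 5·1.4401 + 5 = 14.540
M − M_☉ = 14.540 − 4.83 = 9.710
L/L_☉ = 10^(−0.4 × 9.710) = 1.307×10^-4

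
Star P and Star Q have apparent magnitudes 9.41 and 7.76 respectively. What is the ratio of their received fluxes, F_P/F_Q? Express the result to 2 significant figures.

Δm = 9.41 − (7.76) = 1.65
Flux ratio = 10^(−0.4 Δm) = 10^(−0.4 × 1.65) = 10^-0.660 = 0.2188

F_P/F_Q ≈ 0.22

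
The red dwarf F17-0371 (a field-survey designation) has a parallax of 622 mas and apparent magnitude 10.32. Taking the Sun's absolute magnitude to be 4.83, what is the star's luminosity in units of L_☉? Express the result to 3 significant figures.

L/L_☉ ≈ 1.65×10^-4

d = 1/p = 1000/622 mas = 1.608 pc
M = m − 5 log₁₀ d + 5 = 10.32 − 5·0.2062 + 5 = 14.289
M − M_☉ = 14.289 − 4.83 = 9.459
L/L_☉ = 10^(−0.4 × 9.459) = 1.646×10^-4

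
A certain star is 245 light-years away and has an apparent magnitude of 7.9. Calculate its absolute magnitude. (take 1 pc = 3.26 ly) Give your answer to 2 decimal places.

M ≈ 3.52

d = 245 ly / 3.26 = 75.15 pc
5 log₁₀(d/10 pc) = 5 log₁₀(75.15) − 5 = 4.380
M = m − 5 log₁₀(d/10) = 7.9 − 4.380 = 3.520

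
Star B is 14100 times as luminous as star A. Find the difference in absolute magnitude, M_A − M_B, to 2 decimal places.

M_A − M_B ≈ 10.37

Pogson: ΔM = −2.5 log₁₀(ratio) = −2.5 log₁₀(14100) = −2.5 × 4.1492 = -10.373
Star B is brighter so has the smaller magnitude: M_A − M_B is positive.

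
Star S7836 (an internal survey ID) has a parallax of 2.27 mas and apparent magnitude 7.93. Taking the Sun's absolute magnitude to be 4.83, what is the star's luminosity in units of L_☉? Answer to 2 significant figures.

L/L_☉ ≈ 110

d = 1/p = 1000/2.27 mas = 440.5 pc
M = m − 5 log₁₀ d + 5 = 7.93 − 5·2.6440 + 5 = -0.290
M − M_☉ = -0.290 − 4.83 = -5.120
L/L_☉ = 10^(−0.4 × -5.120) = 111.7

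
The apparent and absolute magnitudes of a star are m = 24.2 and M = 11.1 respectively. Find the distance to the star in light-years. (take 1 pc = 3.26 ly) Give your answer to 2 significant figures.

Distance modulus: m − M = 24.2 − (11.1) = 13.100
m − M = 5 log₁₀ d − 5
log₁₀ d = (m − M)/5 + 1 = 3.6200
d = 10^3.6200 = 4169 pc
= 13590 ly

d ≈ 14000 ly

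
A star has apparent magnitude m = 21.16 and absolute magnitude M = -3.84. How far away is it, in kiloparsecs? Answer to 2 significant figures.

d ≈ 1000 kpc

μ = m − M = 25.000
m − M = 5 log₁₀ d − 5
log₁₀ d = (m − M)/5 + 1 = 6.0000
d = 10^6.0000 = 1.000×10^6 pc
= 1000 kpc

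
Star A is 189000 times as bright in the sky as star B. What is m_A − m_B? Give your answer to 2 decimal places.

m_A − m_B ≈ -13.19

Pogson: Δm = −2.5 log₁₀(ratio) = −2.5 log₁₀(189000) = −2.5 × 5.2765 = -13.191
Star A is brighter, so it has the smaller magnitude: the difference is negative.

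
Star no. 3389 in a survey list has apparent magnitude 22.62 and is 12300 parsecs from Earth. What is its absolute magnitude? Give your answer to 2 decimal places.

M ≈ 7.17

5 log₁₀(d/10 pc) = 5 log₁₀(12300) − 5 = 15.450
M = m − 5 log₁₀(d/10) = 22.62 − 15.450 = 7.170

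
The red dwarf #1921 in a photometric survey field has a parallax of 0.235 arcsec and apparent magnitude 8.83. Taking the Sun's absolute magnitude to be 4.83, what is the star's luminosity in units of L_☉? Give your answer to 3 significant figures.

d = 1/p = 1/0.235″ = 4.255 pc
M = m − 5 log₁₀ d + 5 = 8.83 − 5·0.6289 + 5 = 10.685
M − M_☉ = 10.685 − 4.83 = 5.855
L/L_☉ = 10^(−0.4 × 5.855) = 4.548×10^-3

L/L_☉ ≈ 4.55×10^-3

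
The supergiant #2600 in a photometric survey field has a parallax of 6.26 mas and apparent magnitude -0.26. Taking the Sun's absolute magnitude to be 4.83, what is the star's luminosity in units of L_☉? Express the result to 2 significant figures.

L/L_☉ ≈ 28000

d = 1/p = 1000/6.26 mas = 159.7 pc
M = m − 5 log₁₀ d + 5 = -0.26 − 5·2.2034 + 5 = -6.277
M − M_☉ = -6.277 − 4.83 = -11.107
L/L_☉ = 10^(−0.4 × -11.107) = 27720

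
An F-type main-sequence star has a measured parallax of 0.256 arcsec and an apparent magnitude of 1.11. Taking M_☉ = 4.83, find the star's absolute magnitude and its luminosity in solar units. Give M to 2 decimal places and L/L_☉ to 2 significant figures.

M ≈ 3.15; L/L_☉ ≈ 4.7

d = 1/p = 1/0.256″ = 3.906 pc
M = m − 5 log₁₀ d + 5 = 1.11 − 5·0.5918 + 5 = 3.151
M − M_☉ = 3.151 − 4.83 = -1.679
L/L_☉ = 10^(−0.4 × -1.679) = 4.694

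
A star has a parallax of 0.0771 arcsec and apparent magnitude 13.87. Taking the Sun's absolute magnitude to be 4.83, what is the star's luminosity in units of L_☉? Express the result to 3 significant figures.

L/L_☉ ≈ 4.07×10^-4

d = 1/p = 1/0.0771″ = 12.97 pc
M = m − 5 log₁₀ d + 5 = 13.87 − 5·1.1129 + 5 = 13.305
M − M_☉ = 13.305 − 4.83 = 8.475
L/L_☉ = 10^(−0.4 × 8.475) = 4.073×10^-4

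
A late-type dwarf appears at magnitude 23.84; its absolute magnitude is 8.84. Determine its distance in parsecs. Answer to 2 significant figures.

d ≈ 10000 pc

Distance modulus: m − M = 23.84 − (8.84) = 15.000
m − M = 5 log₁₀ d − 5
log₁₀ d = (m − M)/5 + 1 = 4.0000
d = 10^4.0000 = 10000 pc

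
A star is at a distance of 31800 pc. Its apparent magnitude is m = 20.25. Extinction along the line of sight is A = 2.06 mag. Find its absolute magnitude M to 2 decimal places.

M ≈ 0.68

5 log₁₀(d/10 pc) = 5 log₁₀(31800) − 5 = 17.512
M = m − 5 log₁₀(d/10) − A = 20.25 − 17.512 − 2.06 = 0.678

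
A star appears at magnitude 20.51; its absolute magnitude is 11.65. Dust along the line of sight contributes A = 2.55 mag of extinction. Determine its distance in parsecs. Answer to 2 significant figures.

d ≈ 180 pc

m − M = 5 log₁₀(d/10 pc) + A  ⇒  20.51 − (11.65) − 2.55 = 5 log₁₀(d/10)
6.310 = 5 log₁₀(d/10)
log₁₀ d = (m − M − A)/5 + 1 = 2.2620
d = 10^2.2620 = 182.8 pc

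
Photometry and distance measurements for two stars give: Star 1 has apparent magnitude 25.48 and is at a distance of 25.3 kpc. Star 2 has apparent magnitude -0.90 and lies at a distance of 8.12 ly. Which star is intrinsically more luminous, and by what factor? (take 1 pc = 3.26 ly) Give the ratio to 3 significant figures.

Star 1: d = 25.3 kpc = 25300 pc
Star 1: M = m − 5 log₁₀ d + 5 = 25.48 − 5·4.4031 + 5 = 8.464
Star 2: d = 8.12 ly / 3.26 = 2.491 pc
Star 2: M = m − 5 log₁₀ d + 5 = -0.90 − 5·0.3963 + 5 = 2.118
ΔM = M_1 − M_2 = 8.464 − (2.118) = 6.346; smaller M is more luminous → Star 2.
L ratio = 10^(0.4 |ΔM|) = 10^2.538 = 345.5

Star 2 is more luminous, by a factor of 345.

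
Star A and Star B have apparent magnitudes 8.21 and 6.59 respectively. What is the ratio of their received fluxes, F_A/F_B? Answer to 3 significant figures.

F_A/F_B ≈ 0.225

Δm = 8.21 − (6.59) = 1.62
Flux ratio = 10^(−0.4 Δm) = 10^(−0.4 × 1.62) = 10^-0.648 = 0.2249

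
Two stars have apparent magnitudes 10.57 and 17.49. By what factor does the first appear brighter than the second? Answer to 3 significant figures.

586

Δm = 10.57 − (17.49) = -6.92
Flux ratio = 10^(−0.4 Δm) = 10^(−0.4 × -6.92) = 10^2.768 = 586.1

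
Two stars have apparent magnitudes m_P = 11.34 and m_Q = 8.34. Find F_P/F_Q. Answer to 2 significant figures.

Δm = 11.34 − (8.34) = 3.00
Flux ratio = 10^(−0.4 Δm) = 10^(−0.4 × 3.00) = 10^-1.200 = 0.06310

F_P/F_Q ≈ 0.063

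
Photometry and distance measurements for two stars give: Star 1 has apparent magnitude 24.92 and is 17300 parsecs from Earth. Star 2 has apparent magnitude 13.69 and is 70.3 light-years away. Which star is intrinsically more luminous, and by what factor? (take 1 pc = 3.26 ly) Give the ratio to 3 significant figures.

Star 1: M = m − 5 log₁₀ d + 5 = 24.92 − 5·4.2380 + 5 = 8.730
Star 2: d = 70.3 ly / 3.26 = 21.56 pc
Star 2: M = m − 5 log₁₀ d + 5 = 13.69 − 5·1.3337 + 5 = 12.021
ΔM = M_1 − M_2 = 8.730 − (12.021) = -3.292; smaller M is more luminous → Star 1.
L ratio = 10^(0.4 |ΔM|) = 10^1.317 = 20.73

Star 1 is more luminous, by a factor of 20.7.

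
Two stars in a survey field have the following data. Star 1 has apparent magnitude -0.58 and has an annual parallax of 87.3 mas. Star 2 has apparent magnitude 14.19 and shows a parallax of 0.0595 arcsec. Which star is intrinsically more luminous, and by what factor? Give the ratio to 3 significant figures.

Star 1 is more luminous, by a factor of 376000.

Star 1: p = 87.3 mas = 0.0873″ → d = 1/p = 11.45 pc
Star 1: M = m − 5 log₁₀ d + 5 = -0.58 − 5·1.0590 + 5 = -0.875
Star 2: d = 1/p = 1/0.0595″ = 16.81 pc
Star 2: M = m − 5 log₁₀ d + 5 = 14.19 − 5·1.2255 + 5 = 13.063
ΔM = M_1 − M_2 = -0.875 − (13.063) = -13.938; smaller M is more luminous → Star 1.
L ratio = 10^(0.4 |ΔM|) = 10^5.575 = 375800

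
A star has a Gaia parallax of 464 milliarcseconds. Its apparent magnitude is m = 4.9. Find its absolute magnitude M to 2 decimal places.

M ≈ 8.23

p = 464 mas = 0.464″ → d = 1/p = 2.155 pc
5 log₁₀(d/10 pc) = 5 log₁₀(2.155) − 5 = -3.333
M = m − 5 log₁₀(d/10) = 4.9 + 3.333 = 8.233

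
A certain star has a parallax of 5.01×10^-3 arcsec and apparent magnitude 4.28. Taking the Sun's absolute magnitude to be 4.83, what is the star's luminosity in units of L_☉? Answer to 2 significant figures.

d = 1/p = 1/5.01×10^-3″ = 199.6 pc
M = m − 5 log₁₀ d + 5 = 4.28 − 5·2.3002 + 5 = -2.221
M − M_☉ = -2.221 − 4.83 = -7.051
L/L_☉ = 10^(−0.4 × -7.051) = 661.2

L/L_☉ ≈ 660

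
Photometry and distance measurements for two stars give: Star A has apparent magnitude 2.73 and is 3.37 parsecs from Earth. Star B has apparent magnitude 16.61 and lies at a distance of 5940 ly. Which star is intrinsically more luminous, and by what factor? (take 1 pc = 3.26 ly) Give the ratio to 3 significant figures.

Star A: M = m − 5 log₁₀ d + 5 = 2.73 − 5·0.5276 + 5 = 5.092
Star B: d = 5940 ly / 3.26 = 1822 pc
Star B: M = m − 5 log₁₀ d + 5 = 16.61 − 5·3.2606 + 5 = 5.307
ΔM = M_A − M_B = 5.092 − (5.307) = -0.215; smaller M is more luminous → Star A.
L ratio = 10^(0.4 |ΔM|) = 10^0.086 = 1.219

Star A is more luminous, by a factor of 1.22.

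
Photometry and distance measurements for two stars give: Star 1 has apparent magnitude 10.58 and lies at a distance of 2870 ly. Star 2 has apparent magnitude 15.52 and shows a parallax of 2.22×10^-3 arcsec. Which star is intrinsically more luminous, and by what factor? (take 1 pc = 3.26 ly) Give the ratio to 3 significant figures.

Star 1: d = 2870 ly / 3.26 = 880.4 pc
Star 1: M = m − 5 log₁₀ d + 5 = 10.58 − 5·2.9447 + 5 = 0.857
Star 2: d = 1/p = 1/2.22×10^-3″ = 450.5 pc
Star 2: M = m − 5 log₁₀ d + 5 = 15.52 − 5·2.6536 + 5 = 7.252
ΔM = M_1 − M_2 = 0.857 − (7.252) = -6.395; smaller M is more luminous → Star 1.
L ratio = 10^(0.4 |ΔM|) = 10^2.558 = 361.4

Star 1 is more luminous, by a factor of 361.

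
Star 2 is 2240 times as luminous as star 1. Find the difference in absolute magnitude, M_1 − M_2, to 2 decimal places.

Pogson: ΔM = −2.5 log₁₀(ratio) = −2.5 log₁₀(2240) = −2.5 × 3.3502 = -8.376
Star 2 is brighter so has the smaller magnitude: M_1 − M_2 is positive.

M_1 − M_2 ≈ 8.38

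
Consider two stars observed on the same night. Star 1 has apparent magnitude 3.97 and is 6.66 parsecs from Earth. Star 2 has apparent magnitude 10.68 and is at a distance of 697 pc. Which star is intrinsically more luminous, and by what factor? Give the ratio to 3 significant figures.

Star 2 is more luminous, by a factor of 22.7.

Star 1: M = m − 5 log₁₀ d + 5 = 3.97 − 5·0.8235 + 5 = 4.853
Star 2: M = m − 5 log₁₀ d + 5 = 10.68 − 5·2.8432 + 5 = 1.464
ΔM = M_1 − M_2 = 4.853 − (1.464) = 3.389; smaller M is more luminous → Star 2.
L ratio = 10^(0.4 |ΔM|) = 10^1.356 = 22.67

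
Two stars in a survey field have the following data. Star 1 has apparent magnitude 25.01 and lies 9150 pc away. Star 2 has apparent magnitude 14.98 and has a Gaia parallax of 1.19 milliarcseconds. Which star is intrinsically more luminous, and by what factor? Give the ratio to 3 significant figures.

Star 2 is more luminous, by a factor of 86.7.

Star 1: M = m − 5 log₁₀ d + 5 = 25.01 − 5·3.9614 + 5 = 10.203
Star 2: p = 1.19 mas = 1.19×10^-3″ → d = 1/p = 840.3 pc
Star 2: M = m − 5 log₁₀ d + 5 = 14.98 − 5·2.9245 + 5 = 5.358
ΔM = M_1 − M_2 = 10.203 − (5.358) = 4.845; smaller M is more luminous → Star 2.
L ratio = 10^(0.4 |ΔM|) = 10^1.938 = 86.71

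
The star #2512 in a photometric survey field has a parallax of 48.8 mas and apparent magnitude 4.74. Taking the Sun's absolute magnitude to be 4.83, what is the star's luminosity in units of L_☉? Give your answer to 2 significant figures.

d = 1/p = 1000/48.8 mas = 20.49 pc
M = m − 5 log₁₀ d + 5 = 4.74 − 5·1.3116 + 5 = 3.182
M − M_☉ = 3.182 − 4.83 = -1.648
L/L_☉ = 10^(−0.4 × -1.648) = 4.562

L/L_☉ ≈ 4.6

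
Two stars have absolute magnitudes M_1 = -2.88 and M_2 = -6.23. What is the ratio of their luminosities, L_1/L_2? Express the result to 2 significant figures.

ΔM = M_1 − M_2 = 3.35
L_1/L_2 = 10^(−0.4 ΔM) = 10^-1.340 = 0.04571

L_1/L_2 ≈ 0.046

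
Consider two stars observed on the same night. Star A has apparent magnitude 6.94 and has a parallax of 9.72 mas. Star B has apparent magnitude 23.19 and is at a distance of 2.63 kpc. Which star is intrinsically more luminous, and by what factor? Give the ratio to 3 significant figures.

Star A is more luminous, by a factor of 4840.

Star A: p = 9.72 mas = 9.72×10^-3″ → d = 1/p = 102.9 pc
Star A: M = m − 5 log₁₀ d + 5 = 6.94 − 5·2.0123 + 5 = 1.878
Star B: d = 2.63 kpc = 2630 pc
Star B: M = m − 5 log₁₀ d + 5 = 23.19 − 5·3.4200 + 5 = 11.090
ΔM = M_A − M_B = 1.878 − (11.090) = -9.212; smaller M is more luminous → Star A.
L ratio = 10^(0.4 |ΔM|) = 10^3.685 = 4839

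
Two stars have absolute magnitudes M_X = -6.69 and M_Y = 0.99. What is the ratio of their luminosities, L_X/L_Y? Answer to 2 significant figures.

ΔM = M_X − M_Y = -7.68
L_X/L_Y = 10^(−0.4 ΔM) = 10^3.072 = 1180

L_X/L_Y ≈ 1200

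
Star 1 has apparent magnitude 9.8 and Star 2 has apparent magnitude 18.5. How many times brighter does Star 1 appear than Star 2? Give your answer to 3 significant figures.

Δm = 9.8 − (18.5) = -8.7
Flux ratio = 10^(−0.4 Δm) = 10^(−0.4 × -8.7) = 10^3.480 = 3020

3020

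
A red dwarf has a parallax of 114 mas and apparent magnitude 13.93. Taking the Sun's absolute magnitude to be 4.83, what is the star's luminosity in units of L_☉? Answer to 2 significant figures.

d = 1/p = 1000/114 mas = 8.772 pc
M = m − 5 log₁₀ d + 5 = 13.93 − 5·0.9431 + 5 = 14.215
M − M_☉ = 14.215 − 4.83 = 9.385
L/L_☉ = 10^(−0.4 × 9.385) = 1.763×10^-4

L/L_☉ ≈ 1.8×10^-4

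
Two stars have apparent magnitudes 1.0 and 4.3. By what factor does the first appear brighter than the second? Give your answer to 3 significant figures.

Δm = 1.0 − (4.3) = -3.3
Flux ratio = 10^(−0.4 Δm) = 10^(−0.4 × -3.3) = 10^1.320 = 20.89

20.9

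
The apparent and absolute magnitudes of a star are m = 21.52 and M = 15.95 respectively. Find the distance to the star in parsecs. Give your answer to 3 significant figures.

Distance modulus: m − M = 21.52 − (15.95) = 5.570
m − M = 5 log₁₀ d − 5
log₁₀ d = (m − M)/5 + 1 = 2.1140
d = 10^2.1140 = 130.0 pc

d ≈ 130 pc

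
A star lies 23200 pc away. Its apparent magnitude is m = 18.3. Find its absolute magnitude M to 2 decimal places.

M ≈ 1.47

5 log₁₀(d/10 pc) = 5 log₁₀(23200) − 5 = 16.827
M = m − 5 log₁₀(d/10) = 18.3 − 16.827 = 1.473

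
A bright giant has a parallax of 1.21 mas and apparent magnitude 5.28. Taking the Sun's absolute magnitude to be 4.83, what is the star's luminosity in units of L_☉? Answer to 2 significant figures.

d = 1/p = 1000/1.21 mas = 826.4 pc
M = m − 5 log₁₀ d + 5 = 5.28 − 5·2.9172 + 5 = -4.306
M − M_☉ = -4.306 − 4.83 = -9.136
L/L_☉ = 10^(−0.4 × -9.136) = 4513

L/L_☉ ≈ 4500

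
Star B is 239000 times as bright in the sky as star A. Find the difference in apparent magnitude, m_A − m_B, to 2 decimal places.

m_A − m_B ≈ 13.45

Pogson: Δm = −2.5 log₁₀(ratio) = −2.5 log₁₀(239000) = −2.5 × 5.3784 = -13.446
Star B is brighter so has the smaller magnitude: m_A − m_B is positive.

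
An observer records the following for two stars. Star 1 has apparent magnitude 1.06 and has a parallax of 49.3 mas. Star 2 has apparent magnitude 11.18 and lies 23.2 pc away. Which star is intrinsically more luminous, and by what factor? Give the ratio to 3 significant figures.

Star 1 is more luminous, by a factor of 8540.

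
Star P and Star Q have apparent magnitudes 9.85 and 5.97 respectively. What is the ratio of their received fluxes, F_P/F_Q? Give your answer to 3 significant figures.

Δm = 9.85 − (5.97) = 3.88
Flux ratio = 10^(−0.4 Δm) = 10^(−0.4 × 3.88) = 10^-1.552 = 0.02805

F_P/F_Q ≈ 0.0281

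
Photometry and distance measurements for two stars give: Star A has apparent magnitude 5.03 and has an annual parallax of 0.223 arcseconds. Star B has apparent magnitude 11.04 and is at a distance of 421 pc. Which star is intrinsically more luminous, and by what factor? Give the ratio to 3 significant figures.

Star B is more luminous, by a factor of 34.8.

Star A: d = 1/p = 1/0.223″ = 4.484 pc
Star A: M = m − 5 log₁₀ d + 5 = 5.03 − 5·0.6517 + 5 = 6.772
Star B: M = m − 5 log₁₀ d + 5 = 11.04 − 5·2.6243 + 5 = 2.919
ΔM = M_A − M_B = 6.772 − (2.919) = 3.853; smaller M is more luminous → Star B.
L ratio = 10^(0.4 |ΔM|) = 10^1.541 = 34.77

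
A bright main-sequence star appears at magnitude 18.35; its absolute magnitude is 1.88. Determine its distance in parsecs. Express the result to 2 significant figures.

d ≈ 20000 pc

μ = m − M = 16.470
m − M = 5 log₁₀ d − 5
log₁₀ d = (m − M)/5 + 1 = 4.2940
d = 10^4.2940 = 19680 pc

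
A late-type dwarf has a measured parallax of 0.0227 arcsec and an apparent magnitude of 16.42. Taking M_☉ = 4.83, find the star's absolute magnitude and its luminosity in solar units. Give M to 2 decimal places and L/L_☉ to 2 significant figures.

d = 1/p = 1/0.0227″ = 44.05 pc
M = m − 5 log₁₀ d + 5 = 16.42 − 5·1.6440 + 5 = 13.200
M − M_☉ = 13.200 − 4.83 = 8.370
L/L_☉ = 10^(−0.4 × 8.370) = 4.487×10^-4

M ≈ 13.20; L/L_☉ ≈ 4.5×10^-4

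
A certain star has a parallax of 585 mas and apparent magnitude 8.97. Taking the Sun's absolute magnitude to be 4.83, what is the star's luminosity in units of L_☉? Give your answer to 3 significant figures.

L/L_☉ ≈ 6.45×10^-4

d = 1/p = 1000/585 mas = 1.709 pc
M = m − 5 log₁₀ d + 5 = 8.97 − 5·0.2328 + 5 = 12.806
M − M_☉ = 12.806 − 4.83 = 7.976
L/L_☉ = 10^(−0.4 × 7.976) = 6.452×10^-4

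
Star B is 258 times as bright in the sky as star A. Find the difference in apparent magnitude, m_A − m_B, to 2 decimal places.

m_A − m_B ≈ 6.03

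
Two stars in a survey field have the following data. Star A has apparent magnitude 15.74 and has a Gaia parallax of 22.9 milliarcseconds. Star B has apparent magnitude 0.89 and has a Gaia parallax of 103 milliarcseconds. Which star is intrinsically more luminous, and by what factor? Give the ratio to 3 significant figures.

Star A: p = 22.9 mas = 0.0229″ → d = 1/p = 43.67 pc
Star A: M = m − 5 log₁₀ d + 5 = 15.74 − 5·1.6402 + 5 = 12.539
Star B: p = 103 mas = 0.103″ → d = 1/p = 9.709 pc
Star B: M = m − 5 log₁₀ d + 5 = 0.89 − 5·0.9872 + 5 = 0.954
ΔM = M_A − M_B = 12.539 − (0.954) = 11.585; smaller M is more luminous → Star B.
L ratio = 10^(0.4 |ΔM|) = 10^4.634 = 43050

Star B is more luminous, by a factor of 43100.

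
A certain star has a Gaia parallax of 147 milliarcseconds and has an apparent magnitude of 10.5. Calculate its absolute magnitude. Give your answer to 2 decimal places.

M ≈ 11.34

p = 147 mas = 0.147″ → d = 1/p = 6.803 pc
5 log₁₀(d/10 pc) = 5 log₁₀(6.803) − 5 = -0.837
M = m − 5 log₁₀(d/10) = 10.5 + 0.837 = 11.337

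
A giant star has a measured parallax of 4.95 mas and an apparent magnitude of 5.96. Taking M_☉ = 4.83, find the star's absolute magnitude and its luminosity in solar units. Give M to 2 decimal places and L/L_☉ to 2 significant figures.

d = 1/p = 1000/4.95 mas = 202.0 pc
M = m − 5 log₁₀ d + 5 = 5.96 − 5·2.3054 + 5 = -0.567
M − M_☉ = -0.567 − 4.83 = -5.397
L/L_☉ = 10^(−0.4 × -5.397) = 144.1

M ≈ -0.57; L/L_☉ ≈ 140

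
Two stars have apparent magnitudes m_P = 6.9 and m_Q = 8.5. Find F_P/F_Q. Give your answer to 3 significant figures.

Δm = 6.9 − (8.5) = -1.6
Flux ratio = 10^(−0.4 Δm) = 10^(−0.4 × -1.6) = 10^0.640 = 4.365

F_P/F_Q ≈ 4.37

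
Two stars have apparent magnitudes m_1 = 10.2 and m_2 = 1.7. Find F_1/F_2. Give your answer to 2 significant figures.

F_1/F_2 ≈ 4.0×10^-4

Magnitude difference = 8.5
Flux ratio = 10^(−0.4 Δm) = 10^(−0.4 × 8.5) = 10^-3.400 = 3.981×10^-4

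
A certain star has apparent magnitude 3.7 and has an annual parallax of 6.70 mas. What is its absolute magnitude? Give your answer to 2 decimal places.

M ≈ -2.17

p = 6.70 mas = 6.70×10^-3″ → d = 1/p = 149.3 pc
5 log₁₀(d/10 pc) = 5 log₁₀(149.3) − 5 = 5.870
M = m − 5 log₁₀(d/10) = 3.7 − 5.870 = -2.170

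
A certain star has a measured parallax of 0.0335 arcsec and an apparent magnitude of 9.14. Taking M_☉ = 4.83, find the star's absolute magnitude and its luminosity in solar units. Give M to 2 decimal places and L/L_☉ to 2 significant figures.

d = 1/p = 1/0.0335″ = 29.85 pc
M = m − 5 log₁₀ d + 5 = 9.14 − 5·1.4750 + 5 = 6.765
M − M_☉ = 6.765 − 4.83 = 1.935
L/L_☉ = 10^(−0.4 × 1.935) = 0.1682

M ≈ 6.77; L/L_☉ ≈ 0.17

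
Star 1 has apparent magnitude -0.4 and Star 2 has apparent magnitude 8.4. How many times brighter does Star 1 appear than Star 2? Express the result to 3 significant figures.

Magnitude difference = -8.8
Flux ratio = 10^(−0.4 Δm) = 10^(−0.4 × -8.8) = 10^3.520 = 3311

3310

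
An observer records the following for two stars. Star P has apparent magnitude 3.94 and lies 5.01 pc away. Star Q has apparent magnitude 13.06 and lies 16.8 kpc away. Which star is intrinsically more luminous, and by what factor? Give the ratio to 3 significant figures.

Star Q is more luminous, by a factor of 2530.

Star P: M = m − 5 log₁₀ d + 5 = 3.94 − 5·0.6998 + 5 = 5.441
Star Q: d = 16.8 kpc = 16800 pc
Star Q: M = m − 5 log₁₀ d + 5 = 13.06 − 5·4.2253 + 5 = -3.067
ΔM = M_P − M_Q = 5.441 − (-3.067) = 8.507; smaller M is more luminous → Star Q.
L ratio = 10^(0.4 |ΔM|) = 10^3.403 = 2529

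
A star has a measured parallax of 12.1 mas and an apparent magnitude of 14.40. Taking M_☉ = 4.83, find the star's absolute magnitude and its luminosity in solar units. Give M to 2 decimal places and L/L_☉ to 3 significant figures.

d = 1/p = 1000/12.1 mas = 82.64 pc
M = m − 5 log₁₀ d + 5 = 14.40 − 5·1.9172 + 5 = 9.814
M − M_☉ = 9.814 − 4.83 = 4.984
L/L_☉ = 10^(−0.4 × 4.984) = 0.01015

M ≈ 9.81; L/L_☉ ≈ 0.0101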